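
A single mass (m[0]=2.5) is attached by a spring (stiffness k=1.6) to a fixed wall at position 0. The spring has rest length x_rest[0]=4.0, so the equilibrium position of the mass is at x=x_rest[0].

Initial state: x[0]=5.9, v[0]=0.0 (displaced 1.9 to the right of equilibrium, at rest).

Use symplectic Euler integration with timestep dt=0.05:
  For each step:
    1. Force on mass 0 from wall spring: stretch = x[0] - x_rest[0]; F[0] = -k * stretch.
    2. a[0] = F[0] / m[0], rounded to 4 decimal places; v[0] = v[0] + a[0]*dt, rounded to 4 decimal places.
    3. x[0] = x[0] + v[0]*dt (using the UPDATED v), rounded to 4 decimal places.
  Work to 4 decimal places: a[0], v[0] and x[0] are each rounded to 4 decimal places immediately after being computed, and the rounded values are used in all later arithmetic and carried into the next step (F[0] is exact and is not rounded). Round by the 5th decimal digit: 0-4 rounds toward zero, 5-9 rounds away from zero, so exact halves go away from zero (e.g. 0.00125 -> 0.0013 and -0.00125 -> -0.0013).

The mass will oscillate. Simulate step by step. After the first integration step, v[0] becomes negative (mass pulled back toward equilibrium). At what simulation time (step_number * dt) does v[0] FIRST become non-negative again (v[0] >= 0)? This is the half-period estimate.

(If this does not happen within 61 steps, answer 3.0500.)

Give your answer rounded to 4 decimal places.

Step 0: x=[5.9000] v=[0.0000]
Step 1: x=[5.8970] v=[-0.0608]
Step 2: x=[5.8909] v=[-0.1215]
Step 3: x=[5.8818] v=[-0.1820]
Step 4: x=[5.8697] v=[-0.2422]
Step 5: x=[5.8546] v=[-0.3020]
Step 6: x=[5.8365] v=[-0.3613]
Step 7: x=[5.8155] v=[-0.4201]
Step 8: x=[5.7916] v=[-0.4782]
Step 9: x=[5.7648] v=[-0.5355]
Step 10: x=[5.7352] v=[-0.5920]
Step 11: x=[5.7028] v=[-0.6475]
Step 12: x=[5.6677] v=[-0.7020]
Step 13: x=[5.6299] v=[-0.7554]
Step 14: x=[5.5895] v=[-0.8076]
Step 15: x=[5.5466] v=[-0.8585]
Step 16: x=[5.5012] v=[-0.9080]
Step 17: x=[5.4534] v=[-0.9560]
Step 18: x=[5.4033] v=[-1.0025]
Step 19: x=[5.3509] v=[-1.0474]
Step 20: x=[5.2964] v=[-1.0906]
Step 21: x=[5.2398] v=[-1.1321]
Step 22: x=[5.1812] v=[-1.1718]
Step 23: x=[5.1207] v=[-1.2096]
Step 24: x=[5.0584] v=[-1.2455]
Step 25: x=[4.9944] v=[-1.2794]
Step 26: x=[4.9288] v=[-1.3112]
Step 27: x=[4.8618] v=[-1.3409]
Step 28: x=[4.7934] v=[-1.3685]
Step 29: x=[4.7237] v=[-1.3939]
Step 30: x=[4.6528] v=[-1.4171]
Step 31: x=[4.5809] v=[-1.4380]
Step 32: x=[4.5081] v=[-1.4566]
Step 33: x=[4.4345] v=[-1.4729]
Step 34: x=[4.3602] v=[-1.4868]
Step 35: x=[4.2853] v=[-1.4983]
Step 36: x=[4.2099] v=[-1.5074]
Step 37: x=[4.1342] v=[-1.5141]
Step 38: x=[4.0583] v=[-1.5184]
Step 39: x=[3.9823] v=[-1.5203]
Step 40: x=[3.9063] v=[-1.5197]
Step 41: x=[3.8305] v=[-1.5167]
Step 42: x=[3.7549] v=[-1.5113]
Step 43: x=[3.6797] v=[-1.5035]
Step 44: x=[3.6050] v=[-1.4933]
Step 45: x=[3.5310] v=[-1.4807]
Step 46: x=[3.4577] v=[-1.4657]
Step 47: x=[3.3853] v=[-1.4483]
Step 48: x=[3.3139] v=[-1.4286]
Step 49: x=[3.2436] v=[-1.4066]
Step 50: x=[3.1745] v=[-1.3824]
Step 51: x=[3.1067] v=[-1.3560]
Step 52: x=[3.0403] v=[-1.3274]
Step 53: x=[2.9755] v=[-1.2967]
Step 54: x=[2.9123] v=[-1.2639]
Step 55: x=[2.8508] v=[-1.2291]
Step 56: x=[2.7912] v=[-1.1923]
Step 57: x=[2.7335] v=[-1.1536]
Step 58: x=[2.6778] v=[-1.1131]
Step 59: x=[2.6243] v=[-1.0708]
Step 60: x=[2.5730] v=[-1.0268]
Step 61: x=[2.5239] v=[-0.9811]
v[0] did not become non-negative within 61 steps; using fallback time=3.0500

Answer: 3.0500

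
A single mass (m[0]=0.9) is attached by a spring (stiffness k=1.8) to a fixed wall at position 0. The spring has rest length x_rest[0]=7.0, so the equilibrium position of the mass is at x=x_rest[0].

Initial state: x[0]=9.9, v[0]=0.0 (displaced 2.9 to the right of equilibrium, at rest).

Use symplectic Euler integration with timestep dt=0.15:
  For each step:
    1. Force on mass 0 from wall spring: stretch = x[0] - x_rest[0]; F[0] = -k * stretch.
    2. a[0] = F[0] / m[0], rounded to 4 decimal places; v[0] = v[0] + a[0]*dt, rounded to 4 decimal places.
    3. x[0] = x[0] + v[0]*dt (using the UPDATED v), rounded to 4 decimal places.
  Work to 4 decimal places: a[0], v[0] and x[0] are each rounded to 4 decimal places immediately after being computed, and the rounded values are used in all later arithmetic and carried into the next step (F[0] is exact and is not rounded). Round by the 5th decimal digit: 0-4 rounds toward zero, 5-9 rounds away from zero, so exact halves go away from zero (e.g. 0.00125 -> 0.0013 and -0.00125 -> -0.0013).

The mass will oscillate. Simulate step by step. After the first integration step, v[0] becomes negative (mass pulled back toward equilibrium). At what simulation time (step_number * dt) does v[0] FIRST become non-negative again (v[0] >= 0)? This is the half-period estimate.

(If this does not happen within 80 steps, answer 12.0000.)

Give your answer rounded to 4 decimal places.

Answer: 2.2500

Derivation:
Step 0: x=[9.9000] v=[0.0000]
Step 1: x=[9.7695] v=[-0.8700]
Step 2: x=[9.5144] v=[-1.7009]
Step 3: x=[9.1461] v=[-2.4552]
Step 4: x=[8.6813] v=[-3.0990]
Step 5: x=[8.1408] v=[-3.6034]
Step 6: x=[7.5490] v=[-3.9456]
Step 7: x=[6.9325] v=[-4.1103]
Step 8: x=[6.3190] v=[-4.0901]
Step 9: x=[5.7361] v=[-3.8858]
Step 10: x=[5.2101] v=[-3.5066]
Step 11: x=[4.7647] v=[-2.9696]
Step 12: x=[4.4199] v=[-2.2990]
Step 13: x=[4.1912] v=[-1.5250]
Step 14: x=[4.0888] v=[-0.6824]
Step 15: x=[4.1175] v=[0.1910]
First v>=0 after going negative at step 15, time=2.2500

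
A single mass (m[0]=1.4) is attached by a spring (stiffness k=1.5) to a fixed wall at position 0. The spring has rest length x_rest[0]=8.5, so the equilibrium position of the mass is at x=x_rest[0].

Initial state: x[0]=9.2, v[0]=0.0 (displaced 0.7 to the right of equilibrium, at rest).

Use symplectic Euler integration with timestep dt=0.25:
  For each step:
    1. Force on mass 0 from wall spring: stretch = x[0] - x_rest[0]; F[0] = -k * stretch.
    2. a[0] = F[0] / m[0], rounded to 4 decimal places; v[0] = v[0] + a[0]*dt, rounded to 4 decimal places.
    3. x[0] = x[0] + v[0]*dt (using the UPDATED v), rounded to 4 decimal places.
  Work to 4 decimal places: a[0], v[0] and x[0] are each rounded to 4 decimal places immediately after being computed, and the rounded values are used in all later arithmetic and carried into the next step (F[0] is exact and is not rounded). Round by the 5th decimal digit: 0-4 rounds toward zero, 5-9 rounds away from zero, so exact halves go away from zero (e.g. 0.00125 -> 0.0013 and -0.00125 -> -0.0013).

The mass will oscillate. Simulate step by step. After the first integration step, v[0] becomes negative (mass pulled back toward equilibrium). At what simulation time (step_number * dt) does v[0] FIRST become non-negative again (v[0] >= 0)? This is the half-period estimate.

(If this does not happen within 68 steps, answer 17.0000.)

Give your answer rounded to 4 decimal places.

Answer: 3.2500

Derivation:
Step 0: x=[9.2000] v=[0.0000]
Step 1: x=[9.1531] v=[-0.1875]
Step 2: x=[9.0625] v=[-0.3625]
Step 3: x=[8.9342] v=[-0.5132]
Step 4: x=[8.7768] v=[-0.6295]
Step 5: x=[8.6009] v=[-0.7037]
Step 6: x=[8.4182] v=[-0.7307]
Step 7: x=[8.2410] v=[-0.7088]
Step 8: x=[8.0812] v=[-0.6394]
Step 9: x=[7.9494] v=[-0.5272]
Step 10: x=[7.8545] v=[-0.3797]
Step 11: x=[7.8028] v=[-0.2068]
Step 12: x=[7.7978] v=[-0.0201]
Step 13: x=[7.8398] v=[0.1680]
First v>=0 after going negative at step 13, time=3.2500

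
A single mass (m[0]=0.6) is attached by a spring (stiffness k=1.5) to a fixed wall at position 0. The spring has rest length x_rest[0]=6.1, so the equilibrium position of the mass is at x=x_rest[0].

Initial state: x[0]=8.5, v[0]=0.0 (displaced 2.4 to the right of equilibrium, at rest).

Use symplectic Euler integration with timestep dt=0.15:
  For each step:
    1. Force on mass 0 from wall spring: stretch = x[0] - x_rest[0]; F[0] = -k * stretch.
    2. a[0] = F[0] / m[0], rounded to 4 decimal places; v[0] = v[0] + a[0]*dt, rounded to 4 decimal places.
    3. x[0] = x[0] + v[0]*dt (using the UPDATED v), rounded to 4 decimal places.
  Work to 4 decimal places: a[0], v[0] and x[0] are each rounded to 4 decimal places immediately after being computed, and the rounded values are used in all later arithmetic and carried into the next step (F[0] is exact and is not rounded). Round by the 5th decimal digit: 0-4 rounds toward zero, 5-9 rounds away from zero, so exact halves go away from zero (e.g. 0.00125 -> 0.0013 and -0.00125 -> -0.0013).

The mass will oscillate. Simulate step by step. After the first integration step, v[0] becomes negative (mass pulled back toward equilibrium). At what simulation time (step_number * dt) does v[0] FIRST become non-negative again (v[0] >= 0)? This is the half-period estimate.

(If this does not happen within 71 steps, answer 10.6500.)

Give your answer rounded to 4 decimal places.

Step 0: x=[8.5000] v=[0.0000]
Step 1: x=[8.3650] v=[-0.9000]
Step 2: x=[8.1026] v=[-1.7494]
Step 3: x=[7.7275] v=[-2.5004]
Step 4: x=[7.2609] v=[-3.1107]
Step 5: x=[6.7290] v=[-3.5460]
Step 6: x=[6.1617] v=[-3.7819]
Step 7: x=[5.5910] v=[-3.8050]
Step 8: x=[5.0489] v=[-3.6141]
Step 9: x=[4.5659] v=[-3.2199]
Step 10: x=[4.1692] v=[-2.6446]
Step 11: x=[3.8811] v=[-1.9206]
Step 12: x=[3.7178] v=[-1.0885]
Step 13: x=[3.6885] v=[-0.1952]
Step 14: x=[3.7949] v=[0.7091]
First v>=0 after going negative at step 14, time=2.1000

Answer: 2.1000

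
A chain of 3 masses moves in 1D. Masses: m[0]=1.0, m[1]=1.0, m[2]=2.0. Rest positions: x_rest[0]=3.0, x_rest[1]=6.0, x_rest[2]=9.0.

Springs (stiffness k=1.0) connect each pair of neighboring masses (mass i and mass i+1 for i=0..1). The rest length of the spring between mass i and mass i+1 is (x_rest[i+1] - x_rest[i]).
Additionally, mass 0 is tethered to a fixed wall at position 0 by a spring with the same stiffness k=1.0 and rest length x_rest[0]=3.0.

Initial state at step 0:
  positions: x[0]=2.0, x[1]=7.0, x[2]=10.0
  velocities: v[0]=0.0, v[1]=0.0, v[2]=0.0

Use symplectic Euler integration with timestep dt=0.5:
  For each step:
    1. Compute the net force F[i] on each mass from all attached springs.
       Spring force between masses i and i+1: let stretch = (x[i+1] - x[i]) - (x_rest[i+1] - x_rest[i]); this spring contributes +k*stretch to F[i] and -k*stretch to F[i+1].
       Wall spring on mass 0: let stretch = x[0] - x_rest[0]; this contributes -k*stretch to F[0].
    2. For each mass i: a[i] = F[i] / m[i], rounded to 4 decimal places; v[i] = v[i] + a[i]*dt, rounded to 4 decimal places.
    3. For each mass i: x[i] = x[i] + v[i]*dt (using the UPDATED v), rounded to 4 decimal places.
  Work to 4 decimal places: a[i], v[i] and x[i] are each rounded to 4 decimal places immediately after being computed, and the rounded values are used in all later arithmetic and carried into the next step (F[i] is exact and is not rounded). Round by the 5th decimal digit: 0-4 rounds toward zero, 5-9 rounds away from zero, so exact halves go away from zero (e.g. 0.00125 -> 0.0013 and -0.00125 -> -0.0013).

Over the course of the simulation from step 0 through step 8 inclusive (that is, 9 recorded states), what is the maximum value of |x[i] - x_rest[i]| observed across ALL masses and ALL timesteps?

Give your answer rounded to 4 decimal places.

Step 0: x=[2.0000 7.0000 10.0000] v=[0.0000 0.0000 0.0000]
Step 1: x=[2.7500 6.5000 10.0000] v=[1.5000 -1.0000 0.0000]
Step 2: x=[3.7500 5.9375 9.9375] v=[2.0000 -1.1250 -0.1250]
Step 3: x=[4.3594 5.8281 9.7500] v=[1.2188 -0.2188 -0.3750]
Step 4: x=[4.2461 6.3320 9.4473] v=[-0.2266 1.0078 -0.6055]
Step 5: x=[3.5928 7.0933 9.1301] v=[-1.3067 1.5225 -0.6344]
Step 6: x=[2.9164 7.4887 8.9333] v=[-1.3529 0.7907 -0.3936]
Step 7: x=[2.6539 7.1021 8.9309] v=[-0.5250 -0.7732 -0.0048]
Step 8: x=[2.8400 6.0607 9.0749] v=[0.3722 -2.0829 0.2880]
Max displacement = 1.4887

Answer: 1.4887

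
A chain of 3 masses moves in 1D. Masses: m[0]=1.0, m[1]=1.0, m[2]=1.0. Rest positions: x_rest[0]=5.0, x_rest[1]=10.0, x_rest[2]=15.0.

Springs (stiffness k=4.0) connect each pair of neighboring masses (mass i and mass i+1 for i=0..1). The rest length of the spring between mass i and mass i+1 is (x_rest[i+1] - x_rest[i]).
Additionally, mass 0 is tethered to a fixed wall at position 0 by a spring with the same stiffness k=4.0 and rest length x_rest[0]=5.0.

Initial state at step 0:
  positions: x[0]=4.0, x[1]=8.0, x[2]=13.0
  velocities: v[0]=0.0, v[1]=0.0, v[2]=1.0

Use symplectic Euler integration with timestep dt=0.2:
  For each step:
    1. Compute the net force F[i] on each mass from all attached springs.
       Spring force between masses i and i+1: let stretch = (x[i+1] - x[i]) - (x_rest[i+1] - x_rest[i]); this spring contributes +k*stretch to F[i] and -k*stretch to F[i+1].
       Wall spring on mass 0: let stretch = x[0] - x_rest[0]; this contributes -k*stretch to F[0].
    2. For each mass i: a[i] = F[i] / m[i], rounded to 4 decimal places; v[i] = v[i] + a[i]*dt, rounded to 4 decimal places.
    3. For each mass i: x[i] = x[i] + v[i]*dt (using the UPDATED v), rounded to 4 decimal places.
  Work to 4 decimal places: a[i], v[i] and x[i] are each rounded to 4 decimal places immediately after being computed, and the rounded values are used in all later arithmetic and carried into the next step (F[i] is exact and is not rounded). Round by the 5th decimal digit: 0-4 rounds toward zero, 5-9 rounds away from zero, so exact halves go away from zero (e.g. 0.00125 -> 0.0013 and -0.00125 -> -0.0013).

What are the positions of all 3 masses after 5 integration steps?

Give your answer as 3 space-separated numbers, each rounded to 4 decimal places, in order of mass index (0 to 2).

Answer: 4.5921 9.5632 14.1463

Derivation:
Step 0: x=[4.0000 8.0000 13.0000] v=[0.0000 0.0000 1.0000]
Step 1: x=[4.0000 8.1600 13.2000] v=[0.0000 0.8000 1.0000]
Step 2: x=[4.0256 8.4608 13.3936] v=[0.1280 1.5040 0.9680]
Step 3: x=[4.1167 8.8412 13.5980] v=[0.4557 1.9021 1.0218]
Step 4: x=[4.3051 9.2268 13.8413] v=[0.9419 1.9279 1.2164]
Step 5: x=[4.5921 9.5632 14.1463] v=[1.4352 1.6821 1.5248]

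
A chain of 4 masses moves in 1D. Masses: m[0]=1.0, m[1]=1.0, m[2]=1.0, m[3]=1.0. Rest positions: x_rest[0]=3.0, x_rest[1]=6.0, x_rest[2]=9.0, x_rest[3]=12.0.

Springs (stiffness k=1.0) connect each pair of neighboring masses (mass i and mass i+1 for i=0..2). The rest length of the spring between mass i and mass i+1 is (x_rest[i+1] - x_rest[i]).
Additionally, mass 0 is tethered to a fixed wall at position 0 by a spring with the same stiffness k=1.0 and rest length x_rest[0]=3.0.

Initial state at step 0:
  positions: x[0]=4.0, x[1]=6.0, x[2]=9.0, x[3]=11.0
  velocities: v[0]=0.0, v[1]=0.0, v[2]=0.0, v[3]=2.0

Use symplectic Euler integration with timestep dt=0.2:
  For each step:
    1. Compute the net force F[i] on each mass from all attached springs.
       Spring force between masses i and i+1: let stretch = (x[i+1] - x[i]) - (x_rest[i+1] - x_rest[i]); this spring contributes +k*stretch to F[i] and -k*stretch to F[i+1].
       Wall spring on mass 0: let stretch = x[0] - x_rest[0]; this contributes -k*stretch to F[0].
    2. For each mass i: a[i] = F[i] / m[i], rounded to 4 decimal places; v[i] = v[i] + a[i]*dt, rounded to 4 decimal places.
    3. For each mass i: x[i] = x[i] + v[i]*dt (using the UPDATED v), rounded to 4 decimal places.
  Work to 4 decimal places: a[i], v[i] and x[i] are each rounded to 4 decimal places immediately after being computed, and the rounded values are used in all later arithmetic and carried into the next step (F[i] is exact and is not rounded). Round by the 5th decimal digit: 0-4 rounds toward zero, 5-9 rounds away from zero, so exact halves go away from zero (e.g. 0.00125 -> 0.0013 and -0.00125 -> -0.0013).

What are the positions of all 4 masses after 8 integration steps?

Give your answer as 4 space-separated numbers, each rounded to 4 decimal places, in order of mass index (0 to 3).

Answer: 2.4209 6.3657 9.4548 14.0603

Derivation:
Step 0: x=[4.0000 6.0000 9.0000 11.0000] v=[0.0000 0.0000 0.0000 2.0000]
Step 1: x=[3.9200 6.0400 8.9600 11.4400] v=[-0.4000 0.2000 -0.2000 2.2000]
Step 2: x=[3.7680 6.1120 8.9024 11.9008] v=[-0.7600 0.3600 -0.2880 2.3040]
Step 3: x=[3.5590 6.2019 8.8531 12.3617] v=[-1.0448 0.4493 -0.2464 2.3043]
Step 4: x=[3.3134 6.2921 8.8381 12.8022] v=[-1.2280 0.4510 -0.0749 2.2026]
Step 5: x=[3.0544 6.3650 8.8798 13.2042] v=[-1.2949 0.3645 0.2087 2.0098]
Step 6: x=[2.8057 6.4061 8.9939 13.5532] v=[-1.2437 0.2053 0.5706 1.7449]
Step 7: x=[2.5887 6.4067 9.1869 13.8398] v=[-1.0848 0.0028 0.9649 1.4330]
Step 8: x=[2.4209 6.3657 9.4548 14.0603] v=[-0.8389 -0.2048 1.3394 1.1024]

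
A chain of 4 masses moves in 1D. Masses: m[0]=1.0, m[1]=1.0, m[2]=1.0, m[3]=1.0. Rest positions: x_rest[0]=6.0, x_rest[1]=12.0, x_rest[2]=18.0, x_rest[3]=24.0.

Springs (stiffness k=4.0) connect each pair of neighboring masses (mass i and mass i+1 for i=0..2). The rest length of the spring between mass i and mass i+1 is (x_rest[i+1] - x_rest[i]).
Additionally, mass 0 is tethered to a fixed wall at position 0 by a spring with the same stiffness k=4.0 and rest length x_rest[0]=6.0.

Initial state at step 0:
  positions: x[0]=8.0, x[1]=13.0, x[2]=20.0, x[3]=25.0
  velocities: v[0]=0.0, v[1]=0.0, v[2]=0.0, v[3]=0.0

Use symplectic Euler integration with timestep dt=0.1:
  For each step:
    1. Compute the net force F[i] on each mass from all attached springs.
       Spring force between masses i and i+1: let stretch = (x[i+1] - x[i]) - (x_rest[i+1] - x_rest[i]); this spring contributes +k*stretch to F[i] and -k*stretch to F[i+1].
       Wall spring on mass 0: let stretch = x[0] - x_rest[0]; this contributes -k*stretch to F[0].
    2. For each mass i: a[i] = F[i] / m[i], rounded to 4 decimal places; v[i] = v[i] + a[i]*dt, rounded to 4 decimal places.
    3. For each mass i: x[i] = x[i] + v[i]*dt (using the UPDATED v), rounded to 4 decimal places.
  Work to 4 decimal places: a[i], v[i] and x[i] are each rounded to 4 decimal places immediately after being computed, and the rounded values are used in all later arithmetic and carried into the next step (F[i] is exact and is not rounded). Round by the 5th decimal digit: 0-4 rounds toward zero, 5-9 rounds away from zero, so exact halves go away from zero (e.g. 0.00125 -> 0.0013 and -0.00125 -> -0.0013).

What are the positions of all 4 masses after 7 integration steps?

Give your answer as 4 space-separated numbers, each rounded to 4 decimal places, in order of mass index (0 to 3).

Answer: 5.9500 13.8224 18.8597 25.6353

Derivation:
Step 0: x=[8.0000 13.0000 20.0000 25.0000] v=[0.0000 0.0000 0.0000 0.0000]
Step 1: x=[7.8800 13.0800 19.9200 25.0400] v=[-1.2000 0.8000 -0.8000 0.4000]
Step 2: x=[7.6528 13.2256 19.7712 25.1152] v=[-2.2720 1.4560 -1.4880 0.7520]
Step 3: x=[7.3424 13.4101 19.5743 25.2166] v=[-3.1040 1.8451 -1.9686 1.0144]
Step 4: x=[6.9810 13.5985 19.3566 25.3324] v=[-3.6139 1.8837 -2.1774 1.1575]
Step 5: x=[6.6051 13.7525 19.1476 25.4491] v=[-3.7593 1.5399 -2.0903 1.1672]
Step 6: x=[6.2509 13.8364 18.9748 25.5538] v=[-3.5424 0.8390 -1.7277 1.0466]
Step 7: x=[5.9500 13.8224 18.8597 25.6353] v=[-3.0086 -0.1398 -1.1515 0.8150]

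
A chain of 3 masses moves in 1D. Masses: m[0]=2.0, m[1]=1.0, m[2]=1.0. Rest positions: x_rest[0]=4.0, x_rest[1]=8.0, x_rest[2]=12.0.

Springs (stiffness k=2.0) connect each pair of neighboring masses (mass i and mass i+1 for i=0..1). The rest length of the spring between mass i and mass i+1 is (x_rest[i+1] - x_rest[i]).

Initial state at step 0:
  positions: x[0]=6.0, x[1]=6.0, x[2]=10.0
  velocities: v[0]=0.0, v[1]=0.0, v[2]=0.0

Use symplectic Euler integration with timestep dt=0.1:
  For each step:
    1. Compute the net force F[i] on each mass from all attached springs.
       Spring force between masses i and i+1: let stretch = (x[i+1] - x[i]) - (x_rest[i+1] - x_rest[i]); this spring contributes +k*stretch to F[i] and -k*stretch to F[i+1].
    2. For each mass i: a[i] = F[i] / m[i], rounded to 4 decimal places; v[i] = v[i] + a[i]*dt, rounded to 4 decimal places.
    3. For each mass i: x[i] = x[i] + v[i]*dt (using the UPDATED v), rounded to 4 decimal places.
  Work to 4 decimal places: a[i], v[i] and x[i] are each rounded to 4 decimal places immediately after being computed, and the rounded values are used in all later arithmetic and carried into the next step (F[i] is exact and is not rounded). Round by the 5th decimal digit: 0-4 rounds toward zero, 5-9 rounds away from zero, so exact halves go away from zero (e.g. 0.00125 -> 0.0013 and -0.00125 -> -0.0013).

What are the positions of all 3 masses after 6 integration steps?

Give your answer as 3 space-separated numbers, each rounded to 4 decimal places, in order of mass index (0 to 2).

Answer: 5.2398 7.4177 10.1029

Derivation:
Step 0: x=[6.0000 6.0000 10.0000] v=[0.0000 0.0000 0.0000]
Step 1: x=[5.9600 6.0800 10.0000] v=[-0.4000 0.8000 0.0000]
Step 2: x=[5.8812 6.2360 10.0016] v=[-0.7880 1.5600 0.0160]
Step 3: x=[5.7660 6.4602 10.0079] v=[-1.1525 2.2422 0.0629]
Step 4: x=[5.6177 6.7415 10.0232] v=[-1.4831 2.8129 0.1534]
Step 5: x=[5.4406 7.0660 10.0529] v=[-1.7707 3.2445 0.2971]
Step 6: x=[5.2398 7.4177 10.1029] v=[-2.0082 3.5168 0.4997]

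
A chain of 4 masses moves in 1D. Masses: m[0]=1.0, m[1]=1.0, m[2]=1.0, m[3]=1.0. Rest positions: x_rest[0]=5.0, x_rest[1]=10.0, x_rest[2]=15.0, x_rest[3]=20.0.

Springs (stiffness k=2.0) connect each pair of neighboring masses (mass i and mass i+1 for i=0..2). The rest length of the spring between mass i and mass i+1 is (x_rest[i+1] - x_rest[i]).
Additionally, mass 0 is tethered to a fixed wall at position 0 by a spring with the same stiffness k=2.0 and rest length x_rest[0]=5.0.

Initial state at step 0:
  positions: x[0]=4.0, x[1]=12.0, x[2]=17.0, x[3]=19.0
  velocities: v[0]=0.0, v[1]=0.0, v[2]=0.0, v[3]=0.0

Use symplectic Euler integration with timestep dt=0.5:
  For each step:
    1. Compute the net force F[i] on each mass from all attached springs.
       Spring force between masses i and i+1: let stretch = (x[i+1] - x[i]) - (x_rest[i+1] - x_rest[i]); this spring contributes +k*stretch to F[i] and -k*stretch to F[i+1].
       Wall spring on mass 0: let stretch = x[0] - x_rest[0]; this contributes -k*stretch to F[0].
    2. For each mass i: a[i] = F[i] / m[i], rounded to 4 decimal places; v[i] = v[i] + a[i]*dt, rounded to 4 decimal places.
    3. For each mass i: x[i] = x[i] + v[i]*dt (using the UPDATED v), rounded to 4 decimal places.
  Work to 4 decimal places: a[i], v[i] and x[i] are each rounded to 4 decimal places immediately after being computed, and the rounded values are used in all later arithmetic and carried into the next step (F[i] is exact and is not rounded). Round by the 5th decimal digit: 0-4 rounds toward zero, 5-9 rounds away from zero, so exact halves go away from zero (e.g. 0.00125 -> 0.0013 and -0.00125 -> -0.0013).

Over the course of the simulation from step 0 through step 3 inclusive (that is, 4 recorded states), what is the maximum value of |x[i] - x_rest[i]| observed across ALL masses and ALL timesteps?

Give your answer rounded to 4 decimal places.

Answer: 2.2500

Derivation:
Step 0: x=[4.0000 12.0000 17.0000 19.0000] v=[0.0000 0.0000 0.0000 0.0000]
Step 1: x=[6.0000 10.5000 15.5000 20.5000] v=[4.0000 -3.0000 -3.0000 3.0000]
Step 2: x=[7.2500 9.2500 14.0000 22.0000] v=[2.5000 -2.5000 -3.0000 3.0000]
Step 3: x=[5.8750 9.3750 14.1250 22.0000] v=[-2.7500 0.2500 0.2500 0.0000]
Max displacement = 2.2500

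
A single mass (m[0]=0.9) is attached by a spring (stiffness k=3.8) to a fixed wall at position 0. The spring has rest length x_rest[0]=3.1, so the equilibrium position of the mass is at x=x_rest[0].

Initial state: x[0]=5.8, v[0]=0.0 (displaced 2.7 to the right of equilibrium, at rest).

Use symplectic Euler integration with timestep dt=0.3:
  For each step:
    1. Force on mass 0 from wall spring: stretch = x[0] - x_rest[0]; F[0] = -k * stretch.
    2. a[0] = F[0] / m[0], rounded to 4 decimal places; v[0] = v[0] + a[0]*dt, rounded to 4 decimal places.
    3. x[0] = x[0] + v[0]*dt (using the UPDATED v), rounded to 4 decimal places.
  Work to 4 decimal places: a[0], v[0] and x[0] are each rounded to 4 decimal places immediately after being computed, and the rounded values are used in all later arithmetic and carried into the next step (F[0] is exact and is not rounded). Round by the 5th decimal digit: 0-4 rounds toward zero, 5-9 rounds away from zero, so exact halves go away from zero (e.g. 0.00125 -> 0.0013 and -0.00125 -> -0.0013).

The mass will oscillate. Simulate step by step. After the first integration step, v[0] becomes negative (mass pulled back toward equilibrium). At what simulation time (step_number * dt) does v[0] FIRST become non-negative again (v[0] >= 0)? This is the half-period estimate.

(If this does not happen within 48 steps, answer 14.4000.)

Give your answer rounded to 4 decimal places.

Answer: 1.8000

Derivation:
Step 0: x=[5.8000] v=[0.0000]
Step 1: x=[4.7740] v=[-3.4200]
Step 2: x=[3.1119] v=[-5.5404]
Step 3: x=[1.4453] v=[-5.5555]
Step 4: x=[0.4074] v=[-3.4596]
Step 5: x=[0.3927] v=[-0.0490]
Step 6: x=[1.4068] v=[3.3802]
First v>=0 after going negative at step 6, time=1.8000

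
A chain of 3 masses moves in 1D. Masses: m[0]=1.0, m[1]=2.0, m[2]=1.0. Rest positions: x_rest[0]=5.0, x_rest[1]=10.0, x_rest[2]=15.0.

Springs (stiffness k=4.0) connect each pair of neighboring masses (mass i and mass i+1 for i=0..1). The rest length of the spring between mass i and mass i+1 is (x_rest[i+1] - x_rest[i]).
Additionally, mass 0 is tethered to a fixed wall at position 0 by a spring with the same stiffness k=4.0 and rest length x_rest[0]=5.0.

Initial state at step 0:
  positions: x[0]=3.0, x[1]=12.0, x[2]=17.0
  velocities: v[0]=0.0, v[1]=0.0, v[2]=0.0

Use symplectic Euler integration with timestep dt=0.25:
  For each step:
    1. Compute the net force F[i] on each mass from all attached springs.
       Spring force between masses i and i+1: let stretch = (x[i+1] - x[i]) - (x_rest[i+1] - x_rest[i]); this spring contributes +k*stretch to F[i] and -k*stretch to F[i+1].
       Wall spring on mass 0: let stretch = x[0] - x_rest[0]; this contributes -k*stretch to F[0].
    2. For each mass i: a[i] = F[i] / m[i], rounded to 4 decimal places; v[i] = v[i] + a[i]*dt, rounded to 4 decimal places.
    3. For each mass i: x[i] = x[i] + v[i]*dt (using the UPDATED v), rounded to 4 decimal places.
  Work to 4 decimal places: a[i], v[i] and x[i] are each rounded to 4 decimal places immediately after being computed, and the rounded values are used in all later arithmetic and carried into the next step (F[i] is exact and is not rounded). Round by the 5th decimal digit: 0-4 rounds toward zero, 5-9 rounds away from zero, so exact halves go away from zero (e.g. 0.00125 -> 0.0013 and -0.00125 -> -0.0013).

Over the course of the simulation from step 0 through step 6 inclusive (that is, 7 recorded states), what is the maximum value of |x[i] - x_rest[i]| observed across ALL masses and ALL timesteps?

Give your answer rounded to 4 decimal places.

Answer: 3.1758

Derivation:
Step 0: x=[3.0000 12.0000 17.0000] v=[0.0000 0.0000 0.0000]
Step 1: x=[4.5000 11.5000 17.0000] v=[6.0000 -2.0000 0.0000]
Step 2: x=[6.6250 10.8125 16.8750] v=[8.5000 -2.7500 -0.5000]
Step 3: x=[8.1406 10.3594 16.4844] v=[6.0625 -1.8125 -1.5625]
Step 4: x=[8.1758 10.3946 15.8125] v=[0.1407 0.1406 -2.6875]
Step 5: x=[6.7217 10.8297 15.0362] v=[-5.8163 1.7402 -3.1054]
Step 6: x=[4.6142 11.2771 14.4582] v=[-8.4300 1.7895 -2.3119]
Max displacement = 3.1758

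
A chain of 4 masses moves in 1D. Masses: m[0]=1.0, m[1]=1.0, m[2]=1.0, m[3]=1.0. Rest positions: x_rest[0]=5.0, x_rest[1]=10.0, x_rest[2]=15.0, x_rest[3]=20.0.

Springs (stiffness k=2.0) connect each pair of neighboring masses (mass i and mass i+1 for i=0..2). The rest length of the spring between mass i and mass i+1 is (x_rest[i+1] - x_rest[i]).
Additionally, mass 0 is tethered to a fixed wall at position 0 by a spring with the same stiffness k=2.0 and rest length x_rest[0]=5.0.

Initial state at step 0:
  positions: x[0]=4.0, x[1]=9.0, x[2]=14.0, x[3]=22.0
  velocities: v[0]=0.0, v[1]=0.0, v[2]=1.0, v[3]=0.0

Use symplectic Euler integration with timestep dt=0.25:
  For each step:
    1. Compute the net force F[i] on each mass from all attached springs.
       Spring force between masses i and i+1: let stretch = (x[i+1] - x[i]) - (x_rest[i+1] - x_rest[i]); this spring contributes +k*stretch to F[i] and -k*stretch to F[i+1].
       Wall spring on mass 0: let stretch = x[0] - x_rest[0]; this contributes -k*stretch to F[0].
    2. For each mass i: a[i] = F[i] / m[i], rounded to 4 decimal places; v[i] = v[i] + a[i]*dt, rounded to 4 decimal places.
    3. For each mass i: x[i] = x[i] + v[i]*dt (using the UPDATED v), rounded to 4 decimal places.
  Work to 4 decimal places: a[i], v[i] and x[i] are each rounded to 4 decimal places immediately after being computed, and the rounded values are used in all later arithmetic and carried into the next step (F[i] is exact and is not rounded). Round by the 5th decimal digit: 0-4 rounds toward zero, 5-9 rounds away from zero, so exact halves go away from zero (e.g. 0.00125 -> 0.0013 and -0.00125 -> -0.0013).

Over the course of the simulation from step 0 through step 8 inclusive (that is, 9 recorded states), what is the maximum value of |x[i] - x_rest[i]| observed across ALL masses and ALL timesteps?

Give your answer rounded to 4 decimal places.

Step 0: x=[4.0000 9.0000 14.0000 22.0000] v=[0.0000 0.0000 1.0000 0.0000]
Step 1: x=[4.1250 9.0000 14.6250 21.6250] v=[0.5000 0.0000 2.5000 -1.5000]
Step 2: x=[4.3438 9.0938 15.4219 21.0000] v=[0.8750 0.3750 3.1875 -2.5000]
Step 3: x=[4.6133 9.3848 16.1250 20.3027] v=[1.0781 1.1641 2.8125 -2.7891]
Step 4: x=[4.9026 9.9219 16.5078 19.7082] v=[1.1572 2.1485 1.5313 -2.3780]
Step 5: x=[5.2065 10.6549 16.4674 19.3387] v=[1.2156 2.9318 -0.1615 -1.4782]
Step 6: x=[5.5407 11.4334 16.0594 19.2352] v=[1.3366 3.1139 -1.6321 -0.4139]
Step 7: x=[5.9189 12.0536 15.4701 19.3598] v=[1.5126 2.4806 -2.3572 0.4982]
Step 8: x=[6.3240 12.3340 14.9400 19.6232] v=[1.6205 1.1215 -2.1206 1.0534]
Max displacement = 2.3340

Answer: 2.3340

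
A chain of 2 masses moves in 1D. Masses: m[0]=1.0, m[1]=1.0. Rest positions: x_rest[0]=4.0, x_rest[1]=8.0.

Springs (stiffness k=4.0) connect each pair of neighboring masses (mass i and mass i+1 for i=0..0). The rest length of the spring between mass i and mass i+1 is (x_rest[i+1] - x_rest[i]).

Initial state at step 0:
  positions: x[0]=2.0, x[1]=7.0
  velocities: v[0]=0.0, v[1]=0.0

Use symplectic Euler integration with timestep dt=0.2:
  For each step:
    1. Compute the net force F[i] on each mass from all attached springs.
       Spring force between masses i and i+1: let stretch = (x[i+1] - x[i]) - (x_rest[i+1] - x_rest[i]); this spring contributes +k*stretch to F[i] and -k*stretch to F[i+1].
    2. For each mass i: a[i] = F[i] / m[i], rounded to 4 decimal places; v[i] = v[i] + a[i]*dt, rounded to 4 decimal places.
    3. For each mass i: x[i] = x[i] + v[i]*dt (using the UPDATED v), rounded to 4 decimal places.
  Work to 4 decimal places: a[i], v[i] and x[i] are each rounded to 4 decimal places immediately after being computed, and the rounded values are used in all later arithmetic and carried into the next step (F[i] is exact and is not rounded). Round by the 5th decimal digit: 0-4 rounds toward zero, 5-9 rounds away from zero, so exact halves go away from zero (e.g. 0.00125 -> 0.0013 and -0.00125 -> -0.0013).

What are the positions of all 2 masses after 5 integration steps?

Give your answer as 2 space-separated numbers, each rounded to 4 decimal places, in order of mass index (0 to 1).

Answer: 3.0213 5.9787

Derivation:
Step 0: x=[2.0000 7.0000] v=[0.0000 0.0000]
Step 1: x=[2.1600 6.8400] v=[0.8000 -0.8000]
Step 2: x=[2.4288 6.5712] v=[1.3440 -1.3440]
Step 3: x=[2.7204 6.2796] v=[1.4579 -1.4579]
Step 4: x=[2.9415 6.0585] v=[1.1053 -1.1053]
Step 5: x=[3.0213 5.9787] v=[0.3989 -0.3989]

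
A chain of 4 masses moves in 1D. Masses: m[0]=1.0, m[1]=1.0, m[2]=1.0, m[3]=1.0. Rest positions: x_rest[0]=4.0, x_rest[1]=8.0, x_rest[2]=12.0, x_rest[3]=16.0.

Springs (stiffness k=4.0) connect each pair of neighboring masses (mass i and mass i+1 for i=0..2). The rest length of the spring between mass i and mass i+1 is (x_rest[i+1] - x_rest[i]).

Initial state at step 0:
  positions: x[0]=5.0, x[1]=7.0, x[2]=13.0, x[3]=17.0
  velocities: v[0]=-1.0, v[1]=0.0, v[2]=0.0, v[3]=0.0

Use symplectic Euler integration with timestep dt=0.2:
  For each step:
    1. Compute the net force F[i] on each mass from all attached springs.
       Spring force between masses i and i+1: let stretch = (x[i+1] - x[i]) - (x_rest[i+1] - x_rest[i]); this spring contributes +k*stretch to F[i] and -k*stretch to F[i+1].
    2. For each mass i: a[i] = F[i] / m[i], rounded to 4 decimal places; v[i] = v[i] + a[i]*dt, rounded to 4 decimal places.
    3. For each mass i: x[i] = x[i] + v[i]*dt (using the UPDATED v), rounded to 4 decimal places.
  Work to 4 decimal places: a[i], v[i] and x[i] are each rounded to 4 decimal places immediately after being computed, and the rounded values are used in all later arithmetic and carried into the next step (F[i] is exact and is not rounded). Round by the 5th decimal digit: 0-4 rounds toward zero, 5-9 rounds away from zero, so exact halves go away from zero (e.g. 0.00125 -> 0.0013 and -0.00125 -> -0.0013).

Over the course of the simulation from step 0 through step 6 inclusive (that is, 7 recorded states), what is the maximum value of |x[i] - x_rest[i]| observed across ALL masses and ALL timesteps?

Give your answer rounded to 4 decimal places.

Step 0: x=[5.0000 7.0000 13.0000 17.0000] v=[-1.0000 0.0000 0.0000 0.0000]
Step 1: x=[4.4800 7.6400 12.6800 17.0000] v=[-2.6000 3.2000 -1.6000 0.0000]
Step 2: x=[3.8256 8.5808 12.2448 16.9488] v=[-3.2720 4.7040 -2.1760 -0.2560]
Step 3: x=[3.2920 9.3470 11.9760 16.7850] v=[-2.6678 3.8310 -1.3440 -0.8192]
Step 4: x=[3.0872 9.5650 12.0560 16.4917] v=[-1.0238 1.0902 0.4000 -1.4664]
Step 5: x=[3.2789 9.1452 12.4472 16.1287] v=[0.9584 -2.0992 1.9558 -1.8150]
Step 6: x=[3.7692 8.3151 12.8991 15.8167] v=[2.4514 -4.1506 2.2594 -1.5602]
Max displacement = 1.5650

Answer: 1.5650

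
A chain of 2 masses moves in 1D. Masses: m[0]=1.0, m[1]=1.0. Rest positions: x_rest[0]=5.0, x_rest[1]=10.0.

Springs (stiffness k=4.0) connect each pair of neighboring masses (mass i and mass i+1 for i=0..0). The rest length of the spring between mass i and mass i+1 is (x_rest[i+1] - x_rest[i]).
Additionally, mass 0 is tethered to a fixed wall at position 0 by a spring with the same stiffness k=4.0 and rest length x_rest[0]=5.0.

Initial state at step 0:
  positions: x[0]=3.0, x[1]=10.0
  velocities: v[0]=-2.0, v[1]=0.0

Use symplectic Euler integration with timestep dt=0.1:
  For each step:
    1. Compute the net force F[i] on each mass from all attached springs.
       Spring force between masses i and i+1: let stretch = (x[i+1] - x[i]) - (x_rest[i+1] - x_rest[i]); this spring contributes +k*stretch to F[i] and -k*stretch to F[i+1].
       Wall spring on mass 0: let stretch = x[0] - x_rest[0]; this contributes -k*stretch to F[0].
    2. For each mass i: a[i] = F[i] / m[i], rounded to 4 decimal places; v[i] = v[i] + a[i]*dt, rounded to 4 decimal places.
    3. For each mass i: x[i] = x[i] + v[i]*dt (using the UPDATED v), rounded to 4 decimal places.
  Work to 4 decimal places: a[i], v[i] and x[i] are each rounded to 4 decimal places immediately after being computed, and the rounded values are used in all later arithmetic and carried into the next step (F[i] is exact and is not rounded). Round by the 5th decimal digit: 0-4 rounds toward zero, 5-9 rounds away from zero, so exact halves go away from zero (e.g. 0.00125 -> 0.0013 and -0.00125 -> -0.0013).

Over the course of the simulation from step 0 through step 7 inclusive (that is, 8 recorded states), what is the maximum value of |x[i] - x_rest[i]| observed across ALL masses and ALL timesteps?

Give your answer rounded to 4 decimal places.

Step 0: x=[3.0000 10.0000] v=[-2.0000 0.0000]
Step 1: x=[2.9600 9.9200] v=[-0.4000 -0.8000]
Step 2: x=[3.0800 9.7616] v=[1.2000 -1.5840]
Step 3: x=[3.3441 9.5359] v=[2.6406 -2.2566]
Step 4: x=[3.7221 9.2626] v=[3.7797 -2.7333]
Step 5: x=[4.1728 8.9677] v=[4.5071 -2.9495]
Step 6: x=[4.6484 8.6810] v=[4.7559 -2.8675]
Step 7: x=[5.0994 8.4330] v=[4.5096 -2.4805]
Max displacement = 2.0400

Answer: 2.0400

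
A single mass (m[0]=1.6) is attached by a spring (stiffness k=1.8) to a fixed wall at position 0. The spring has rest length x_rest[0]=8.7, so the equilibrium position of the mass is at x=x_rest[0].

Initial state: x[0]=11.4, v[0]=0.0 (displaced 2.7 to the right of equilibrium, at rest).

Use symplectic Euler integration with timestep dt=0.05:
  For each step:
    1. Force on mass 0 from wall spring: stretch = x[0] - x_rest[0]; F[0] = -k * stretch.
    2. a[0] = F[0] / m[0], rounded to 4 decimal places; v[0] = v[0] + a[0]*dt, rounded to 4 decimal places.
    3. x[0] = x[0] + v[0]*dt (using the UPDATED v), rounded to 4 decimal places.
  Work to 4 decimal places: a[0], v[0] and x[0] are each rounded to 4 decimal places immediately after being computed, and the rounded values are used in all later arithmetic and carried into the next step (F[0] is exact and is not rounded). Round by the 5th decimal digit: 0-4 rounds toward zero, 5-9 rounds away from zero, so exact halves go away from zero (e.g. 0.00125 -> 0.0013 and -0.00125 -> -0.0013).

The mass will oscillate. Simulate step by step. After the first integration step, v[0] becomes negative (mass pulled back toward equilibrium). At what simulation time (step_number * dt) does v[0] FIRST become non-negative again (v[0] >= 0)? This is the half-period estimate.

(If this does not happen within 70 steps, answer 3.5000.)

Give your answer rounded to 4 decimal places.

Answer: 3.0000

Derivation:
Step 0: x=[11.4000] v=[0.0000]
Step 1: x=[11.3924] v=[-0.1519]
Step 2: x=[11.3772] v=[-0.3034]
Step 3: x=[11.3545] v=[-0.4540]
Step 4: x=[11.3243] v=[-0.6033]
Step 5: x=[11.2868] v=[-0.7509]
Step 6: x=[11.2420] v=[-0.8964]
Step 7: x=[11.1900] v=[-1.0394]
Step 8: x=[11.1310] v=[-1.1795]
Step 9: x=[11.0652] v=[-1.3162]
Step 10: x=[10.9927] v=[-1.4492]
Step 11: x=[10.9138] v=[-1.5782]
Step 12: x=[10.8287] v=[-1.7027]
Step 13: x=[10.7376] v=[-1.8224]
Step 14: x=[10.6408] v=[-1.9370]
Step 15: x=[10.5385] v=[-2.0462]
Step 16: x=[10.4310] v=[-2.1496]
Step 17: x=[10.3187] v=[-2.2470]
Step 18: x=[10.2018] v=[-2.3381]
Step 19: x=[10.0807] v=[-2.4226]
Step 20: x=[9.9557] v=[-2.5003]
Step 21: x=[9.8272] v=[-2.5709]
Step 22: x=[9.6955] v=[-2.6343]
Step 23: x=[9.5610] v=[-2.6903]
Step 24: x=[9.4241] v=[-2.7387]
Step 25: x=[9.2851] v=[-2.7794]
Step 26: x=[9.1445] v=[-2.8123]
Step 27: x=[9.0026] v=[-2.8373]
Step 28: x=[8.8599] v=[-2.8543]
Step 29: x=[8.7167] v=[-2.8633]
Step 30: x=[8.5735] v=[-2.8642]
Step 31: x=[8.4306] v=[-2.8571]
Step 32: x=[8.2885] v=[-2.8419]
Step 33: x=[8.1476] v=[-2.8188]
Step 34: x=[8.0082] v=[-2.7877]
Step 35: x=[7.8708] v=[-2.7488]
Step 36: x=[7.7357] v=[-2.7022]
Step 37: x=[7.6033] v=[-2.6480]
Step 38: x=[7.4740] v=[-2.5863]
Step 39: x=[7.3481] v=[-2.5173]
Step 40: x=[7.2260] v=[-2.4413]
Step 41: x=[7.1081] v=[-2.3584]
Step 42: x=[6.9947] v=[-2.2689]
Step 43: x=[6.8861] v=[-2.1730]
Step 44: x=[6.7826] v=[-2.0710]
Step 45: x=[6.6844] v=[-1.9631]
Step 46: x=[6.5919] v=[-1.8497]
Step 47: x=[6.5053] v=[-1.7311]
Step 48: x=[6.4249] v=[-1.6077]
Step 49: x=[6.3509] v=[-1.4797]
Step 50: x=[6.2835] v=[-1.3476]
Step 51: x=[6.2229] v=[-1.2117]
Step 52: x=[6.1693] v=[-1.0724]
Step 53: x=[6.1228] v=[-0.9301]
Step 54: x=[6.0835] v=[-0.7851]
Step 55: x=[6.0516] v=[-0.6379]
Step 56: x=[6.0272] v=[-0.4889]
Step 57: x=[6.0103] v=[-0.3386]
Step 58: x=[6.0009] v=[-0.1873]
Step 59: x=[5.9991] v=[-0.0355]
Step 60: x=[6.0049] v=[0.1164]
First v>=0 after going negative at step 60, time=3.0000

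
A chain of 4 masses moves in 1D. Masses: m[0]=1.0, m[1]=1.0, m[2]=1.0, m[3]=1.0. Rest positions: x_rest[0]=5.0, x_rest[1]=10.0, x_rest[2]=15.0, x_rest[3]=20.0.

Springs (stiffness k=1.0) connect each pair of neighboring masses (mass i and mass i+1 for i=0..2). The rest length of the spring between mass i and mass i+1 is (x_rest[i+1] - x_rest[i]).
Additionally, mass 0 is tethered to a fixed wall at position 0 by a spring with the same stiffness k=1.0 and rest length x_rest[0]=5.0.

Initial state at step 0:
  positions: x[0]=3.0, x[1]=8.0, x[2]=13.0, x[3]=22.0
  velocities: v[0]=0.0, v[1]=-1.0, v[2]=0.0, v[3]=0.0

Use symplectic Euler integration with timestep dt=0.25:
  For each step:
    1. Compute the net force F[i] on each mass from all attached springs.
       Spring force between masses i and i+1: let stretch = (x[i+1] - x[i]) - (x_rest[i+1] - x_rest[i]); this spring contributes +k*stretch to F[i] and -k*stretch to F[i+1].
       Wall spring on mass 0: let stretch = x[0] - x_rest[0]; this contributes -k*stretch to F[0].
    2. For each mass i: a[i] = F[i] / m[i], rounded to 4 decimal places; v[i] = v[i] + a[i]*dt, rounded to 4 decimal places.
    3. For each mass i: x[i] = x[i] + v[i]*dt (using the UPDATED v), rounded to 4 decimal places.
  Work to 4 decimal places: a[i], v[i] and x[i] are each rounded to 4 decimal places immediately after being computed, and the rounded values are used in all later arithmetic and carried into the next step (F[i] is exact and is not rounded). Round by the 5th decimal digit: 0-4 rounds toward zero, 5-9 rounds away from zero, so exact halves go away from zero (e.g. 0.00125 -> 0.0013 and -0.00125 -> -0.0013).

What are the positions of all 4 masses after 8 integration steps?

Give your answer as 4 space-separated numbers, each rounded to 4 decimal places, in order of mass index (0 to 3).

Answer: 4.8577 9.9766 15.0238 17.5375

Derivation:
Step 0: x=[3.0000 8.0000 13.0000 22.0000] v=[0.0000 -1.0000 0.0000 0.0000]
Step 1: x=[3.1250 7.7500 13.2500 21.7500] v=[0.5000 -1.0000 1.0000 -1.0000]
Step 2: x=[3.3438 7.5547 13.6875 21.2813] v=[0.8750 -0.7813 1.7500 -1.8750]
Step 3: x=[3.6168 7.4795 14.2163 20.6504] v=[1.0918 -0.3008 2.1153 -2.5235]
Step 4: x=[3.9051 7.5839 14.7262 19.9299] v=[1.1533 0.4177 2.0396 -2.8820]
Step 5: x=[4.1793 7.9048 15.1150 19.1967] v=[1.0967 1.2836 1.5550 -2.9329]
Step 6: x=[4.4251 8.4435 15.3082 18.5209] v=[0.9833 2.1548 0.7729 -2.7033]
Step 7: x=[4.6455 9.1601 15.2732 17.9568] v=[0.8816 2.8664 -0.1401 -2.2565]
Step 8: x=[4.8577 9.9766 15.0238 17.5375] v=[0.8489 3.2660 -0.9975 -1.6774]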